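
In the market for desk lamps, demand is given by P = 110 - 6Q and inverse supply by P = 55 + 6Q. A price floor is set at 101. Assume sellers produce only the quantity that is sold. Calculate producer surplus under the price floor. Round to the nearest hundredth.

62.25

Without the control, 110 - 6Q = 55 + 6Q so Q* = 4.5833 and P* = 82.5.
At P = 101, buyers demand (110 - 101)/6 = 1.5 while sellers would supply more, so the quantity traded is 1.5 at price 101.
The supply price at Q = 1.5 is 64. PS is the trapezoid between 101 and supply over [0, 1.5]: (1/2)[(101 - 55) + (101 - 64)](1.5) = 62.25.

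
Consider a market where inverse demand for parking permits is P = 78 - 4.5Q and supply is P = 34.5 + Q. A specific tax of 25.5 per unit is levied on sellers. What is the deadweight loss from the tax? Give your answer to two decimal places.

59.11

Pre-tax equilibrium: 78 - 4.5Q = 34.5 + Q gives Q* = 7.9091, P* = 42.4091.
With the tax, sellers need 25.5 more per unit: 78 - 4.5Q = 34.5 + Q + 25.5, so Q_t = 3.2727. Buyers pay P_b = 63.2727; sellers receive P_s = P_b - 25.5 = 37.7727.
Deadweight loss is the triangle between the curves from Q_t to Q*: (1/2)(7.9091 - 3.2727)(25.5) = 59.1136.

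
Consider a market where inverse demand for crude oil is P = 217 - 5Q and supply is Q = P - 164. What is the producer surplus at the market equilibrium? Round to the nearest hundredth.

39.01

Rewriting supply in inverse form: P = 164 + Q.
Equilibrium: 217 - 5Q = 164 + Q, so Q* = 8.8333 and P* = 172.8333.
The supply curve's price intercept is 164, so PS = (1/2)(Q*)(P* - 164) = (1/2)(8.8333)(8.8333) = 39.0139.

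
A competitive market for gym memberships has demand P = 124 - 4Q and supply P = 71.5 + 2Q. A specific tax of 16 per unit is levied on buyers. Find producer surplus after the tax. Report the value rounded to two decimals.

37.01

Without the tax, 124 - 4Q = 71.5 + 2Q so Q* = 8.75 and P* = 89.
With the tax, buyers' net willingness to pay falls by 16: (124 - 16) - 4Q = 71.5 + 2Q, so Q_t = 6.0833. Buyers pay P_b = 99.6667; sellers receive P_s = P_b - 16 = 83.6667.
PS = (1/2)(Q_t)(P_s - 71.5) = (1/2)(6.0833)(12.1667) = 37.0069.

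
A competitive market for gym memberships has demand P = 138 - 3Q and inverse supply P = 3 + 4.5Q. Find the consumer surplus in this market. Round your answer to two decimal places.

486.00

Set 138 - 3Q = 3 + 4.5Q, which gives 135 = 7.5Q, so Q* = 18 and P* = 138 - 3(18) = 84.
The demand choke price is 138, so CS = (1/2)(Q*)(138 - P*) = (1/2)(18)(54) = 486.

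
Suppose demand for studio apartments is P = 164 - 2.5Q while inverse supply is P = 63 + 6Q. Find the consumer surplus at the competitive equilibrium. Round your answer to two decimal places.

Setting demand equal to supply, 101 = 8.5Q, so Q* = 11.8824 and P* = 134.2941.
The demand choke price is 164, so CS = (1/2)(Q*)(164 - P*) = (1/2)(11.8824)(29.7059) = 176.4879.

176.49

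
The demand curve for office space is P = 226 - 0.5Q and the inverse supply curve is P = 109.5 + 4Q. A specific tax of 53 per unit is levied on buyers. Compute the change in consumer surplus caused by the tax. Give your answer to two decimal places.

-117.78

Pre-tax equilibrium: 226 - 0.5Q = 109.5 + 4Q gives Q* = 25.8889, P* = 213.0556.
With the tax, buyers' net willingness to pay falls by 53: (226 - 53) - 0.5Q = 109.5 + 4Q, so Q_t = 14.1111. Buyers pay P_b = 218.9444; sellers receive P_s = P_b - 53 = 165.9444.
CS falls from (1/2)(25.8889)(12.9444) = 167.5586 to (1/2)(14.1111)(7.0556) = 49.7809, a change of -117.7778.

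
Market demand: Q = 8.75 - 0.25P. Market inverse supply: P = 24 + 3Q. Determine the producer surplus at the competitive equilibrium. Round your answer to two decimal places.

Rewriting demand in inverse form: P = 35 - 4Q.
Setting demand equal to supply, 11 = 7Q, so Q* = 1.5714 and P* = 28.7143.
Producer surplus is the triangle above supply below P*: (1/2)(1.5714)(28.7143 - 24) = (1/2)(1.5714)(4.7143) = 3.7041.

3.70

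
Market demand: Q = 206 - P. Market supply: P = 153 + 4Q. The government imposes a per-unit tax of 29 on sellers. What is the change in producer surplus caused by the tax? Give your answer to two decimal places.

-178.64

Rewriting demand in inverse form: P = 206 - Q.
Pre-tax equilibrium: 206 - Q = 153 + 4Q gives Q* = 10.6, P* = 195.4.
With the tax, sellers need 29 more per unit: 206 - Q = 153 + 4Q + 29, so Q_t = 4.8. Buyers pay P_b = 201.2; sellers receive P_s = P_b - 29 = 172.2.
PS falls from (1/2)(10.6)(42.4) = 224.72 to (1/2)(4.8)(19.2) = 46.08, a change of -178.64.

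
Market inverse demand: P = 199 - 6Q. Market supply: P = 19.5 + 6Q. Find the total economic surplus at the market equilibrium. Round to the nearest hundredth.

1342.51

Setting demand equal to supply, 179.5 = 12Q, so Q* = 14.9583 and P* = 109.25.
Total surplus is the full triangle between the curves from 0 to Q*: (1/2)(14.9583)(199 - 19.5) = 1342.5104.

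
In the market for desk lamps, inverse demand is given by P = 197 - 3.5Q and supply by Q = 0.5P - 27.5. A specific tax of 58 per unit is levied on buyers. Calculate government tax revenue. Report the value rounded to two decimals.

Rewriting supply in inverse form: P = 55 + 2Q.
Without the tax, 197 - 3.5Q = 55 + 2Q so Q* = 25.8182 and P* = 106.6364.
A tax on buyers shifts demand down by 58: (197 - 58) - 3.5Q = 55 + 2Q, so Q_t = 15.2727. Buyers pay P_b = 143.5455; sellers receive P_s = P_b - 58 = 85.5455.
Revenue is the tax times quantity traded: 58 x 15.2727 = 885.8182.

885.82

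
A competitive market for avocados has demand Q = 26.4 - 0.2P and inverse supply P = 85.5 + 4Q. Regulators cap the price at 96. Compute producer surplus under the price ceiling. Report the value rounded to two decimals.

Rewriting demand in inverse form: P = 132 - 5Q.
Without the control, 132 - 5Q = 85.5 + 4Q so Q* = 5.1667 and P* = 106.1667.
At P = 96, sellers supply (96 - 85.5)/4 = 2.625 while buyers want more, so the quantity traded is 2.625 at price 96.
PS is the triangle above supply below 96: (1/2)(2.625)(96 - 85.5) = 13.7812.

13.78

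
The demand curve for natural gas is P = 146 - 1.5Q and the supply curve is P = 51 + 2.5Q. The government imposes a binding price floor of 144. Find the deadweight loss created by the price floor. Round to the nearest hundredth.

Free-market equilibrium: 146 - 1.5Q = 51 + 2.5Q gives Q* = 23.75, P* = 110.375.
At the floor price 144, quantity demanded is (146 - 144)/1.5 = 1.3333; demand is the short side, so Q = 1.3333 trades at P = 144.
At Q = 1.3333 the demand price is 144 and the supply price is 54.3333. Deadweight loss is the triangle between the curves from 1.3333 to 23.75: (1/2)(144 - 54.3333)(23.75 - 1.3333) = 1005.0139.

1005.01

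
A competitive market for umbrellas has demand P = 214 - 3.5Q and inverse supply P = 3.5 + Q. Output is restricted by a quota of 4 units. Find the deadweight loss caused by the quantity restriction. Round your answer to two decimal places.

4117.36

Unrestricted equilibrium: Q* = (214 - 3.5)/(3.5 + 1) = 46.7778.
At Q = 4 the demand price is 214 - 3.5(4) = 200 and the supply price is 3.5 + (4) = 7.5.
Deadweight loss is the triangle between the curves from 4 to 46.7778: (1/2)(200 - 7.5)(46.7778 - 4) = 4117.3611.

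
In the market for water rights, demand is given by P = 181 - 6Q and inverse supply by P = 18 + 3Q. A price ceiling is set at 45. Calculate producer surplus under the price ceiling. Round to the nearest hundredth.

Free-market equilibrium: 181 - 6Q = 18 + 3Q gives Q* = 18.1111, P* = 72.3333.
At the ceiling price 45, quantity supplied is (45 - 18)/3 = 9; supply is the short side, so Q = 9 trades at P = 45.
PS is the triangle above supply below 45: (1/2)(9)(45 - 18) = 121.5.

121.50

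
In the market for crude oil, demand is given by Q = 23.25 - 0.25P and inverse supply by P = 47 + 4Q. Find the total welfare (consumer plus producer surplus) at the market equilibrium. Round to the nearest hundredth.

132.25

Rewriting demand in inverse form: P = 93 - 4Q.
Setting demand equal to supply, 46 = 8Q, so Q* = 5.75 and P* = 70.
Total surplus is the full triangle between the curves from 0 to Q*: (1/2)(5.75)(93 - 47) = 132.25.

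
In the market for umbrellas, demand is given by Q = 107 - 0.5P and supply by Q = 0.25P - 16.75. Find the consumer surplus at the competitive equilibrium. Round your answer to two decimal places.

Rewriting demand in inverse form: P = 214 - 2Q.
Rewriting supply in inverse form: P = 67 + 4Q.
Set 214 - 2Q = 67 + 4Q, which gives 147 = 6Q, so Q* = 24.5 and P* = 214 - 2(24.5) = 165.
CS is the area between the demand curve and P* from 0 to Q*: (1/2)(24.5)(49) = 600.25.

600.25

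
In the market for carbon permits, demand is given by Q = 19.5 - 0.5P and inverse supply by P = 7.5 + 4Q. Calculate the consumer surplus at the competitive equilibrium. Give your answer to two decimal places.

27.56

Rewriting demand in inverse form: P = 39 - 2Q.
Equilibrium: 39 - 2Q = 7.5 + 4Q, so Q* = 5.25 and P* = 28.5.
The demand choke price is 39, so CS = (1/2)(Q*)(39 - P*) = (1/2)(5.25)(10.5) = 27.5625.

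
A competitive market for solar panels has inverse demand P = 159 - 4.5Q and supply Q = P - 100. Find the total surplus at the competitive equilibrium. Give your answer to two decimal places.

316.45

Rewriting supply in inverse form: P = 100 + Q.
Setting demand equal to supply, 59 = 5.5Q, so Q* = 10.7273 and P* = 110.7273.
Total surplus is the full triangle between the curves from 0 to Q*: (1/2)(10.7273)(159 - 100) = 316.4545.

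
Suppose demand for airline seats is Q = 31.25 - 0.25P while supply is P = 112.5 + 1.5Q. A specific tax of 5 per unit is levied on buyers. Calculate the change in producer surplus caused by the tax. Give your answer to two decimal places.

Rewriting demand in inverse form: P = 125 - 4Q.
Without the tax, 125 - 4Q = 112.5 + 1.5Q so Q* = 2.2727 and P* = 115.9091.
With the tax, buyers' net willingness to pay falls by 5: (125 - 5) - 4Q = 112.5 + 1.5Q, so Q_t = 1.3636. Buyers pay P_b = 119.5455; sellers receive P_s = P_b - 5 = 114.5455.
Producers lose the trapezoid between P_s and P* out to Q_t plus the triangle from Q_t to Q*: change in PS = 1.3946 - 3.874 = -2.4793.

-2.48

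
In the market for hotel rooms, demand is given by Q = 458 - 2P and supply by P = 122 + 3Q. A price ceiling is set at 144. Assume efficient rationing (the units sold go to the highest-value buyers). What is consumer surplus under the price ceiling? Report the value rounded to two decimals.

609.89

Rewriting demand in inverse form: P = 229 - 0.5Q.
Without the control, 229 - 0.5Q = 122 + 3Q so Q* = 30.5714 and P* = 213.7143.
At the ceiling price 144, quantity supplied is (144 - 122)/3 = 7.3333; supply is the short side, so Q = 7.3333 trades at P = 144.
The demand price at Q = 7.3333 is 225.3333. CS is the trapezoid between demand and 144 over [0, 7.3333]: (1/2)[(229 - 144) + (225.3333 - 144)](7.3333) = 609.8889.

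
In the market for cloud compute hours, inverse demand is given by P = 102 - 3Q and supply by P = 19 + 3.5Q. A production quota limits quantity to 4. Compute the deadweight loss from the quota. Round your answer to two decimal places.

Without the quota, 102 - 3Q = 19 + 3.5Q gives Q* = 12.7692.
At Q = 4 the demand price is 102 - 3(4) = 90 and the supply price is 19 + 3.5(4) = 33.
Deadweight loss is the triangle between the curves from 4 to 12.7692: (1/2)(90 - 33)(12.7692 - 4) = 249.9231.

249.92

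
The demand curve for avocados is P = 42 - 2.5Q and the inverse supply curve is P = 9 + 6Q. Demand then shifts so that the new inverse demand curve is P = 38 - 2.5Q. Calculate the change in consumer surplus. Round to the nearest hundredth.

Initial equilibrium: Q_0 = 3.8824, P_0 = 32.2941; CS_0 = (1/2)(3.8824)(9.7059) = 18.8408, PS_0 = (1/2)(3.8824)(23.2941) = 45.218.
New equilibrium: 38 - 2.5Q = 9 + 6Q gives Q_1 = 3.4118, P_1 = 29.4706; CS_1 = 14.5502, PS_1 = 34.9204.
Change in consumer surplus = 14.5502 - 18.8408 = -4.2907.

-4.29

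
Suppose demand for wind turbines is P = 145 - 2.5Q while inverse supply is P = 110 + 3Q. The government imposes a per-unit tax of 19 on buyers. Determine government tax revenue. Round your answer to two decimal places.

Without the tax, 145 - 2.5Q = 110 + 3Q so Q* = 6.3636 and P* = 129.0909.
A tax on buyers shifts demand down by 19: (145 - 19) - 2.5Q = 110 + 3Q, so Q_t = 2.9091. Buyers pay P_b = 137.7273; sellers receive P_s = P_b - 19 = 118.7273.
Revenue is the tax times quantity traded: 19 x 2.9091 = 55.2727.

55.27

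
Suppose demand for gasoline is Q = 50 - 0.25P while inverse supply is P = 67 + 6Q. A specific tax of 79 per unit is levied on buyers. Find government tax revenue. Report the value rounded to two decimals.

Rewriting demand in inverse form: P = 200 - 4Q.
Without the tax, 200 - 4Q = 67 + 6Q so Q* = 13.3 and P* = 146.8.
With the tax, buyers' net willingness to pay falls by 79: (200 - 79) - 4Q = 67 + 6Q, so Q_t = 5.4. Buyers pay P_b = 178.4; sellers receive P_s = P_b - 79 = 99.4.
Tax revenue = t x Q_t = 79 x 5.4 = 426.6.

426.60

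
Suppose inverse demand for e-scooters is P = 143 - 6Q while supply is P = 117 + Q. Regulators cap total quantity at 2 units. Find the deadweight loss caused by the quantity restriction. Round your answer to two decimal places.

Unrestricted equilibrium: Q* = (143 - 117)/(6 + 1) = 3.7143.
At Q = 2 the demand price is 143 - 6(2) = 131 and the supply price is 117 + (2) = 119.
DWL = (1/2)(gap between curves at 2) x (Q* - 2) = (1/2)(12)(1.7143) = 10.2857.

10.29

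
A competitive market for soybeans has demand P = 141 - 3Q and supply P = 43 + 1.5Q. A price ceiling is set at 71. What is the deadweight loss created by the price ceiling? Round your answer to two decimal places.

21.78

Free-market equilibrium: 141 - 3Q = 43 + 1.5Q gives Q* = 21.7778, P* = 75.6667.
At the ceiling price 71, quantity supplied is (71 - 43)/1.5 = 18.6667; supply is the short side, so Q = 18.6667 trades at P = 71.
The lost-trades triangle has base Q* - 18.6667 = 3.1111 and height equal to the gap between the curves at Q = 18.6667, which is 85 - 71 = 14. DWL = (1/2)(3.1111)(14) = 21.7778.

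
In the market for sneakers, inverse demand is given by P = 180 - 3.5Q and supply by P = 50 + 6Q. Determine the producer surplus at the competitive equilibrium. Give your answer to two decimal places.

561.77

Set 180 - 3.5Q = 50 + 6Q, which gives 130 = 9.5Q, so Q* = 13.6842 and P* = 180 - 3.5(13.6842) = 132.1053.
Producer surplus is the triangle above supply below P*: (1/2)(13.6842)(132.1053 - 50) = (1/2)(13.6842)(82.1053) = 561.7729.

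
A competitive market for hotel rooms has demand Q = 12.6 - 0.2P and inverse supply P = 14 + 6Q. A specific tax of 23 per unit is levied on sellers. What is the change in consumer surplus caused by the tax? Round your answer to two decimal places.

-35.64

Rewriting demand in inverse form: P = 63 - 5Q.
Without the tax, 63 - 5Q = 14 + 6Q so Q* = 4.4545 and P* = 40.7273.
With the tax, sellers need 23 more per unit: 63 - 5Q = 14 + 6Q + 23, so Q_t = 2.3636. Buyers pay P_b = 51.1818; sellers receive P_s = P_b - 23 = 28.1818.
CS falls from (1/2)(4.4545)(22.2727) = 49.6074 to (1/2)(2.3636)(11.8182) = 13.9669, a change of -35.6405.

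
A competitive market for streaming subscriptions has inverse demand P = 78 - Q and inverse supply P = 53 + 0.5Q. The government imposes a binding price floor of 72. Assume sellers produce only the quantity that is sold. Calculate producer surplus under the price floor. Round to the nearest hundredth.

Without the control, 78 - Q = 53 + 0.5Q so Q* = 16.6667 and P* = 61.3333.
At P = 72, buyers demand (78 - 72)/1 = 6 while sellers would supply more, so the quantity traded is 6 at price 72.
The supply price at Q = 6 is 56. PS is the trapezoid between 72 and supply over [0, 6]: (1/2)[(72 - 53) + (72 - 56)](6) = 105.

105.00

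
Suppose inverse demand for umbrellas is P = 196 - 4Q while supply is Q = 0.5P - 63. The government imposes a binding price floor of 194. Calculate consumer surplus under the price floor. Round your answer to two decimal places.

Rewriting supply in inverse form: P = 126 + 2Q.
Free-market equilibrium: 196 - 4Q = 126 + 2Q gives Q* = 11.6667, P* = 149.3333.
At the floor price 194, quantity demanded is (196 - 194)/4 = 0.5; demand is the short side, so Q = 0.5 trades at P = 194.
CS is the triangle under demand above 194: (1/2)(0.5)(196 - 194) = 0.5.

0.50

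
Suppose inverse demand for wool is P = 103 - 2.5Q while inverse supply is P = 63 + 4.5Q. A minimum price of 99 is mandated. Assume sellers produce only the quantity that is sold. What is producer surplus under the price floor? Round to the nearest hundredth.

Free-market equilibrium: 103 - 2.5Q = 63 + 4.5Q gives Q* = 5.7143, P* = 88.7143.
At P = 99, buyers demand (103 - 99)/2.5 = 1.6 while sellers would supply more, so the quantity traded is 1.6 at price 99.
The supply price at Q = 1.6 is 70.2. PS is the trapezoid between 99 and supply over [0, 1.6]: (1/2)[(99 - 63) + (99 - 70.2)](1.6) = 51.84.

51.84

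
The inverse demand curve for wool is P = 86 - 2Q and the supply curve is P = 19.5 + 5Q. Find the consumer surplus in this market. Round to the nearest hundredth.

Equilibrium: 86 - 2Q = 19.5 + 5Q, so Q* = 9.5 and P* = 67.
CS is the area between the demand curve and P* from 0 to Q*: (1/2)(9.5)(19) = 90.25.

90.25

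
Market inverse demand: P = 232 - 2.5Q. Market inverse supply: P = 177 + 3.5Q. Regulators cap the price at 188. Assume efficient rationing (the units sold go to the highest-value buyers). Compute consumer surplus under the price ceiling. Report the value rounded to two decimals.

125.94

Free-market equilibrium: 232 - 2.5Q = 177 + 3.5Q gives Q* = 9.1667, P* = 209.0833.
At the ceiling price 188, quantity supplied is (188 - 177)/3.5 = 3.1429; supply is the short side, so Q = 3.1429 trades at P = 188.
The demand price at Q = 3.1429 is 224.1429. CS is the trapezoid between demand and 188 over [0, 3.1429]: (1/2)[(232 - 188) + (224.1429 - 188)](3.1429) = 125.9388.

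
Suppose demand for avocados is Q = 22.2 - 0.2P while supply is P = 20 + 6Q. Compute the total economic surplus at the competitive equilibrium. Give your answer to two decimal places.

Rewriting demand in inverse form: P = 111 - 5Q.
Set 111 - 5Q = 20 + 6Q, which gives 91 = 11Q, so Q* = 8.2727 and P* = 111 - 5(8.2727) = 69.6364.
Total surplus is the full triangle between the curves from 0 to Q*: (1/2)(8.2727)(111 - 20) = 376.4091.

376.41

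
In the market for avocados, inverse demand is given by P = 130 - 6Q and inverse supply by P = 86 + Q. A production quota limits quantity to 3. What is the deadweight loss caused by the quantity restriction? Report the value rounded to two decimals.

Without the quota, 130 - 6Q = 86 + Q gives Q* = 6.2857.
At Q = 3 the demand price is 130 - 6(3) = 112 and the supply price is 86 + (3) = 89.
Deadweight loss is the triangle between the curves from 3 to 6.2857: (1/2)(112 - 89)(6.2857 - 3) = 37.7857.

37.79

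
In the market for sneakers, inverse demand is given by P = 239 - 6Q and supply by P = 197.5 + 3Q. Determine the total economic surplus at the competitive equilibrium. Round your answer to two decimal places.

95.68

Equilibrium: 239 - 6Q = 197.5 + 3Q, so Q* = 4.6111 and P* = 211.3333.
CS = (1/2)(4.6111)(27.6667) = 63.787 and PS = (1/2)(4.6111)(13.8333) = 31.8935, so total surplus = 95.6806.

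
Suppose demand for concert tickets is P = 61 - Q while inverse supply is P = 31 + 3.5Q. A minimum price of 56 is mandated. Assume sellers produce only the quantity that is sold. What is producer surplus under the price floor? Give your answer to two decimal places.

Without the control, 61 - Q = 31 + 3.5Q so Q* = 6.6667 and P* = 54.3333.
At P = 56, buyers demand (61 - 56)/1 = 5 while sellers would supply more, so the quantity traded is 5 at price 56.
The supply price at Q = 5 is 48.5. PS is the trapezoid between 56 and supply over [0, 5]: (1/2)[(56 - 31) + (56 - 48.5)](5) = 81.25.

81.25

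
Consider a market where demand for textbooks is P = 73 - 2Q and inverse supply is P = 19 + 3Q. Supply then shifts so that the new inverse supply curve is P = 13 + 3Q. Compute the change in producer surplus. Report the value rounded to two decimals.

41.04

Initial equilibrium: Q_0 = 10.8, P_0 = 51.4; CS_0 = (1/2)(10.8)(21.6) = 116.64, PS_0 = (1/2)(10.8)(32.4) = 174.96.
New equilibrium: 73 - 2Q = 13 + 3Q gives Q_1 = 12, P_1 = 49; CS_1 = 144, PS_1 = 216.
Change in producer surplus = 216 - 174.96 = 41.04.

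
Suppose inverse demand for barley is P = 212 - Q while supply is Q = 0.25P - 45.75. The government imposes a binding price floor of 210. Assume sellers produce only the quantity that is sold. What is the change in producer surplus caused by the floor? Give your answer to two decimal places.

-21.28

Rewriting supply in inverse form: P = 183 + 4Q.
Without the control, 212 - Q = 183 + 4Q so Q* = 5.8 and P* = 206.2.
At the floor price 210, quantity demanded is (212 - 210)/1 = 2; demand is the short side, so Q = 2 trades at P = 210.
PS goes from (1/2)(5.8)(23.2) = 67.28 to 46 (computed as (210 - 183)(2) - (1/2)(4)(2)^2), a change of -21.28.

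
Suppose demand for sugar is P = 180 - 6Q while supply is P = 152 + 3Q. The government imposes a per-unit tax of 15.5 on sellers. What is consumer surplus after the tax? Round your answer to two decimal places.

Pre-tax equilibrium: 180 - 6Q = 152 + 3Q gives Q* = 3.1111, P* = 161.3333.
A tax on sellers shifts supply up by 15.5: 180 - 6Q = 152 + 3Q + 15.5, so Q_t = 1.3889. Buyers pay P_b = 171.6667; sellers receive P_s = P_b - 15.5 = 156.1667.
Consumer surplus is the triangle under demand above P_b: (1/2)(1.3889)(180 - 171.6667) = 5.787.

5.79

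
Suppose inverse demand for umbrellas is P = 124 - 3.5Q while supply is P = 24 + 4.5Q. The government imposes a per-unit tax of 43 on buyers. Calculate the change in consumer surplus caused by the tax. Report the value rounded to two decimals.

Without the tax, 124 - 3.5Q = 24 + 4.5Q so Q* = 12.5 and P* = 80.25.
A tax on buyers shifts demand down by 43: (124 - 43) - 3.5Q = 24 + 4.5Q, so Q_t = 7.125. Buyers pay P_b = 99.0625; sellers receive P_s = P_b - 43 = 56.0625.
Consumers lose the trapezoid between P* and P_b out to Q_t plus the triangle from Q_t to Q*: change in CS = 88.8398 - 273.4375 = -184.5977.

-184.60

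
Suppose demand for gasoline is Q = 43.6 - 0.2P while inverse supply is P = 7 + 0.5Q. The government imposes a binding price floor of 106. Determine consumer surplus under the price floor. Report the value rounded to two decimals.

1254.40

Rewriting demand in inverse form: P = 218 - 5Q.
Free-market equilibrium: 218 - 5Q = 7 + 0.5Q gives Q* = 38.3636, P* = 26.1818.
At P = 106, buyers demand (218 - 106)/5 = 22.4 while sellers would supply more, so the quantity traded is 22.4 at price 106.
CS is the triangle under demand above 106: (1/2)(22.4)(218 - 106) = 1254.4.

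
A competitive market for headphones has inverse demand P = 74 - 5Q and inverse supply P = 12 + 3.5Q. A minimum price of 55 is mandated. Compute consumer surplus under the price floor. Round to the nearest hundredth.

Without the control, 74 - 5Q = 12 + 3.5Q so Q* = 7.2941 and P* = 37.5294.
At P = 55, buyers demand (74 - 55)/5 = 3.8 while sellers would supply more, so the quantity traded is 3.8 at price 55.
CS is the triangle under demand above 55: (1/2)(3.8)(74 - 55) = 36.1.

36.10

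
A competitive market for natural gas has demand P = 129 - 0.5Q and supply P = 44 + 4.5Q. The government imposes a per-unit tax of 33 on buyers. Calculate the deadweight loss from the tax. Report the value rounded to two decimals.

108.90

Pre-tax equilibrium: 129 - 0.5Q = 44 + 4.5Q gives Q* = 17, P* = 120.5.
A tax on buyers shifts demand down by 33: (129 - 33) - 0.5Q = 44 + 4.5Q, so Q_t = 10.4. Buyers pay P_b = 123.8; sellers receive P_s = P_b - 33 = 90.8.
The welfare triangle lost has base Q* - Q_t = 6.6 and height t = 33, so DWL = (1/2)(6.6)(33) = 108.9.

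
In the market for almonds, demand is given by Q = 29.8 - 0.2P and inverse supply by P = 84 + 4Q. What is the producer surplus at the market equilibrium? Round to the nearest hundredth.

Rewriting demand in inverse form: P = 149 - 5Q.
Equilibrium: 149 - 5Q = 84 + 4Q, so Q* = 7.2222 and P* = 112.8889.
PS is the area between P* and the supply curve from 0 to Q*: (1/2)(7.2222)(28.8889) = 104.321.

104.32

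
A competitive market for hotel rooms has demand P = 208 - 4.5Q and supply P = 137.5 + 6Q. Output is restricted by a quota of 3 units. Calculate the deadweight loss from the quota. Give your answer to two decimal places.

Without the quota, 208 - 4.5Q = 137.5 + 6Q gives Q* = 6.7143.
At Q = 3 the demand price is 208 - 4.5(3) = 194.5 and the supply price is 137.5 + 6(3) = 155.5.
DWL = (1/2)(gap between curves at 3) x (Q* - 3) = (1/2)(39)(3.7143) = 72.4286.

72.43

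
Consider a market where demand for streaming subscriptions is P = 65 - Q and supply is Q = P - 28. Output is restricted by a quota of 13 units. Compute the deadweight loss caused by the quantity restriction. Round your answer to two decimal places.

30.25

Rewriting supply in inverse form: P = 28 + Q.
Unrestricted equilibrium: Q* = (65 - 28)/(1 + 1) = 18.5.
At Q = 13 the demand price is 65 - (13) = 52 and the supply price is 28 + (13) = 41.
DWL = (1/2)(gap between curves at 13) x (Q* - 13) = (1/2)(11)(5.5) = 30.25.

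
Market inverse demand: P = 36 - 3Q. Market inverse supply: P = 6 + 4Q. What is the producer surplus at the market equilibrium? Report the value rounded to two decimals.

36.73

Equilibrium: 36 - 3Q = 6 + 4Q, so Q* = 4.2857 and P* = 23.1429.
Producer surplus is the triangle above supply below P*: (1/2)(4.2857)(23.1429 - 6) = (1/2)(4.2857)(17.1429) = 36.7347.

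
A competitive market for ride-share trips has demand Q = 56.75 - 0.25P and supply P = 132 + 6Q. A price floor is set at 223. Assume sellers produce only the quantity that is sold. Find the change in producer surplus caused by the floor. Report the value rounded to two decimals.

-182.75

Rewriting demand in inverse form: P = 227 - 4Q.
Without the control, 227 - 4Q = 132 + 6Q so Q* = 9.5 and P* = 189.
At P = 223, buyers demand (227 - 223)/4 = 1 while sellers would supply more, so the quantity traded is 1 at price 223.
PS goes from (1/2)(9.5)(57) = 270.75 to 88 (computed as (223 - 132)(1) - (1/2)(6)(1)^2), a change of -182.75.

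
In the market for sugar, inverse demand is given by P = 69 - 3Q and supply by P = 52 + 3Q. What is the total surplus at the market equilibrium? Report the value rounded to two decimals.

Equilibrium: 69 - 3Q = 52 + 3Q, so Q* = 2.8333 and P* = 60.5.
CS = (1/2)(2.8333)(8.5) = 12.0417 and PS = (1/2)(2.8333)(8.5) = 12.0417, so total surplus = 24.0833.

24.08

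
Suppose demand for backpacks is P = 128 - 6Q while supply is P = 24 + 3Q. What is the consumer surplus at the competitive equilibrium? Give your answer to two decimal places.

Setting demand equal to supply, 104 = 9Q, so Q* = 11.5556 and P* = 58.6667.
The demand choke price is 128, so CS = (1/2)(Q*)(128 - P*) = (1/2)(11.5556)(69.3333) = 400.5926.

400.59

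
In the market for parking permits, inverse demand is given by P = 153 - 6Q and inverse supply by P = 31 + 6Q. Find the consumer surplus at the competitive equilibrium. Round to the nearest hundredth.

310.08

Set 153 - 6Q = 31 + 6Q, which gives 122 = 12Q, so Q* = 10.1667 and P* = 153 - 6(10.1667) = 92.
Consumer surplus is the triangle under demand above P*: (1/2)(10.1667)(153 - 92) = (1/2)(10.1667)(61) = 310.0833.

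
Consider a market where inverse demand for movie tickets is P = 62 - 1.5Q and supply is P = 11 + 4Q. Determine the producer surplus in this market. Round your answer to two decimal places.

171.97

Setting demand equal to supply, 51 = 5.5Q, so Q* = 9.2727 and P* = 48.0909.
PS is the area between P* and the supply curve from 0 to Q*: (1/2)(9.2727)(37.0909) = 171.9669.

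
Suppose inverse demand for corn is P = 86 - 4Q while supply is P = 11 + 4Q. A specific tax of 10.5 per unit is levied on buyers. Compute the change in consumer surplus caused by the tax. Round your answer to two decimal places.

-45.77

Without the tax, 86 - 4Q = 11 + 4Q so Q* = 9.375 and P* = 48.5.
With the tax, buyers' net willingness to pay falls by 10.5: (86 - 10.5) - 4Q = 11 + 4Q, so Q_t = 8.0625. Buyers pay P_b = 53.75; sellers receive P_s = P_b - 10.5 = 43.25.
Consumers lose the trapezoid between P* and P_b out to Q_t plus the triangle from Q_t to Q*: change in CS = 130.0078 - 175.7812 = -45.7734.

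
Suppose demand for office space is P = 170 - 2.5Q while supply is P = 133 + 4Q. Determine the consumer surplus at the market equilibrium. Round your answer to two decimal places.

40.50

Set 170 - 2.5Q = 133 + 4Q, which gives 37 = 6.5Q, so Q* = 5.6923 and P* = 170 - 2.5(5.6923) = 155.7692.
The demand choke price is 170, so CS = (1/2)(Q*)(170 - P*) = (1/2)(5.6923)(14.2308) = 40.503.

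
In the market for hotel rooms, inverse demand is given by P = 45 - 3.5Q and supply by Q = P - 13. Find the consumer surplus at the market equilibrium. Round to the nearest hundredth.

Rewriting supply in inverse form: P = 13 + Q.
Setting demand equal to supply, 32 = 4.5Q, so Q* = 7.1111 and P* = 20.1111.
CS is the area between the demand curve and P* from 0 to Q*: (1/2)(7.1111)(24.8889) = 88.4938.

88.49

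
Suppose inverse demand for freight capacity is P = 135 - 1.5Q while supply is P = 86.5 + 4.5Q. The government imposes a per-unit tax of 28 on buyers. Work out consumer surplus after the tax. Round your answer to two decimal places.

8.76

Pre-tax equilibrium: 135 - 1.5Q = 86.5 + 4.5Q gives Q* = 8.0833, P* = 122.875.
With the tax, buyers' net willingness to pay falls by 28: (135 - 28) - 1.5Q = 86.5 + 4.5Q, so Q_t = 3.4167. Buyers pay P_b = 129.875; sellers receive P_s = P_b - 28 = 101.875.
CS = (1/2)(Q_t)(135 - P_b) = (1/2)(3.4167)(5.125) = 8.7552.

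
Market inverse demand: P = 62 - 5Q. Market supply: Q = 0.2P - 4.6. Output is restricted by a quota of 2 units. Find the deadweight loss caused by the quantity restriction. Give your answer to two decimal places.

Rewriting supply in inverse form: P = 23 + 5Q.
Unrestricted equilibrium: Q* = (62 - 23)/(5 + 5) = 3.9.
At Q = 2 the demand price is 62 - 5(2) = 52 and the supply price is 23 + 5(2) = 33.
Deadweight loss is the triangle between the curves from 2 to 3.9: (1/2)(52 - 33)(3.9 - 2) = 18.05.

18.05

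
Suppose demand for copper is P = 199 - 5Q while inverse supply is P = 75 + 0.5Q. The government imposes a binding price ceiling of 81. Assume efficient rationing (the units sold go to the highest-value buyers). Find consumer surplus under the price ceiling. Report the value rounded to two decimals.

Free-market equilibrium: 199 - 5Q = 75 + 0.5Q gives Q* = 22.5455, P* = 86.2727.
At P = 81, sellers supply (81 - 75)/0.5 = 12 while buyers want more, so the quantity traded is 12 at price 81.
The demand price at Q = 12 is 139. CS is the trapezoid between demand and 81 over [0, 12]: (1/2)[(199 - 81) + (139 - 81)](12) = 1056.

1056.00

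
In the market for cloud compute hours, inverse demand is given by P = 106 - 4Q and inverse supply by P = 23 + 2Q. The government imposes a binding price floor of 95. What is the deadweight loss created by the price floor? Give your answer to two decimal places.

368.52

Free-market equilibrium: 106 - 4Q = 23 + 2Q gives Q* = 13.8333, P* = 50.6667.
At the floor price 95, quantity demanded is (106 - 95)/4 = 2.75; demand is the short side, so Q = 2.75 trades at P = 95.
At Q = 2.75 the demand price is 95 and the supply price is 28.5. Deadweight loss is the triangle between the curves from 2.75 to 13.8333: (1/2)(95 - 28.5)(13.8333 - 2.75) = 368.5208.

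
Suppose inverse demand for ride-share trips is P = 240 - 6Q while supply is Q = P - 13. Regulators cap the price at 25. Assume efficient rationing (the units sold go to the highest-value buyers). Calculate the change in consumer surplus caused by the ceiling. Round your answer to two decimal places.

Rewriting supply in inverse form: P = 13 + Q.
Free-market equilibrium: 240 - 6Q = 13 + Q gives Q* = 32.4286, P* = 45.4286.
At the ceiling price 25, quantity supplied is (25 - 13)/1 = 12; supply is the short side, so Q = 12 trades at P = 25.
CS goes from (1/2)(32.4286)(194.5714) = 3154.8367 to 2148 (computed as (240 - 25)(12) - (1/2)(6)(12)^2), a change of -1006.8367.

-1006.84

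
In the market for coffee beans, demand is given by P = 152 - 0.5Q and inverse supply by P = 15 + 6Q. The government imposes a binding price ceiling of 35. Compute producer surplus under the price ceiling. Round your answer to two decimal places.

33.33

Without the control, 152 - 0.5Q = 15 + 6Q so Q* = 21.0769 and P* = 141.4615.
At P = 35, sellers supply (35 - 15)/6 = 3.3333 while buyers want more, so the quantity traded is 3.3333 at price 35.
PS is the triangle above supply below 35: (1/2)(3.3333)(35 - 15) = 33.3333.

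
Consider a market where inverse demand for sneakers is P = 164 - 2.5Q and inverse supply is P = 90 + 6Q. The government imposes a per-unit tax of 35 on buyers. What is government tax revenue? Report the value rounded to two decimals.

Pre-tax equilibrium: 164 - 2.5Q = 90 + 6Q gives Q* = 8.7059, P* = 142.2353.
A tax on buyers shifts demand down by 35: (164 - 35) - 2.5Q = 90 + 6Q, so Q_t = 4.5882. Buyers pay P_b = 152.5294; sellers receive P_s = P_b - 35 = 117.5294.
Tax revenue = t x Q_t = 35 x 4.5882 = 160.5882.

160.59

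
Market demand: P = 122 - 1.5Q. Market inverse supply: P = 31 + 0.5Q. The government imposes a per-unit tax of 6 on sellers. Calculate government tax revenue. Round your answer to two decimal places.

Without the tax, 122 - 1.5Q = 31 + 0.5Q so Q* = 45.5 and P* = 53.75.
With the tax, sellers need 6 more per unit: 122 - 1.5Q = 31 + 0.5Q + 6, so Q_t = 42.5. Buyers pay P_b = 58.25; sellers receive P_s = P_b - 6 = 52.25.
Revenue is the tax times quantity traded: 6 x 42.5 = 255.

255.00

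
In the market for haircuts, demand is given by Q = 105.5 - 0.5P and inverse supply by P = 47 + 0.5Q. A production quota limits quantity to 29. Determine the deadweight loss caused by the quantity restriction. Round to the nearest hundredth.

1674.45

Rewriting demand in inverse form: P = 211 - 2Q.
Unrestricted equilibrium: Q* = (211 - 47)/(2 + 0.5) = 65.6.
At Q = 29 the demand price is 211 - 2(29) = 153 and the supply price is 47 + 0.5(29) = 61.5.
Deadweight loss is the triangle between the curves from 29 to 65.6: (1/2)(153 - 61.5)(65.6 - 29) = 1674.45.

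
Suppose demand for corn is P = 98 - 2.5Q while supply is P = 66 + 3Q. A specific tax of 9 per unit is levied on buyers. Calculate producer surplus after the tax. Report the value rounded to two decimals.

Pre-tax equilibrium: 98 - 2.5Q = 66 + 3Q gives Q* = 5.8182, P* = 83.4545.
A tax on buyers shifts demand down by 9: (98 - 9) - 2.5Q = 66 + 3Q, so Q_t = 4.1818. Buyers pay P_b = 87.5455; sellers receive P_s = P_b - 9 = 78.5455.
Producer surplus is the triangle above supply below P_s: (1/2)(4.1818)(78.5455 - 66) = 26.2314.

26.23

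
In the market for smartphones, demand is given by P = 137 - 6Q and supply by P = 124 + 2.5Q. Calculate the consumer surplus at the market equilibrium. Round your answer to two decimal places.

Setting demand equal to supply, 13 = 8.5Q, so Q* = 1.5294 and P* = 127.8235.
Consumer surplus is the triangle under demand above P*: (1/2)(1.5294)(137 - 127.8235) = (1/2)(1.5294)(9.1765) = 7.0173.

7.02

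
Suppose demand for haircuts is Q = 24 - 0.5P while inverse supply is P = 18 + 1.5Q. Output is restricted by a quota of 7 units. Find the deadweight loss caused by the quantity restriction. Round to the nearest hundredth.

Rewriting demand in inverse form: P = 48 - 2Q.
Without the quota, 48 - 2Q = 18 + 1.5Q gives Q* = 8.5714.
At Q = 7 the demand price is 48 - 2(7) = 34 and the supply price is 18 + 1.5(7) = 28.5.
DWL = (1/2)(gap between curves at 7) x (Q* - 7) = (1/2)(5.5)(1.5714) = 4.3214.

4.32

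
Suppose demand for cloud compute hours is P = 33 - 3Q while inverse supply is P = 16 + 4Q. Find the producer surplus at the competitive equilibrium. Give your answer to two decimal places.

11.80

Set 33 - 3Q = 16 + 4Q, which gives 17 = 7Q, so Q* = 2.4286 and P* = 33 - 3(2.4286) = 25.7143.
The supply curve's price intercept is 16, so PS = (1/2)(Q*)(P* - 16) = (1/2)(2.4286)(9.7143) = 11.7959.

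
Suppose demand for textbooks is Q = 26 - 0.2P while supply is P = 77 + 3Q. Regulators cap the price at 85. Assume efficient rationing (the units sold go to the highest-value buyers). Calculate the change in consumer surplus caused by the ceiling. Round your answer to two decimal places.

-7.50

Rewriting demand in inverse form: P = 130 - 5Q.
Free-market equilibrium: 130 - 5Q = 77 + 3Q gives Q* = 6.625, P* = 96.875.
At P = 85, sellers supply (85 - 77)/3 = 2.6667 while buyers want more, so the quantity traded is 2.6667 at price 85.
CS goes from (1/2)(6.625)(33.125) = 109.7266 to 102.2222 (computed as (130 - 85)(2.6667) - (1/2)(5)(2.6667)^2), a change of -7.5043.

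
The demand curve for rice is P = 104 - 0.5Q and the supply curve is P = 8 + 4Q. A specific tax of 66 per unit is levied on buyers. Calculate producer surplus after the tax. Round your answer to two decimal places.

88.89

Pre-tax equilibrium: 104 - 0.5Q = 8 + 4Q gives Q* = 21.3333, P* = 93.3333.
With the tax, buyers' net willingness to pay falls by 66: (104 - 66) - 0.5Q = 8 + 4Q, so Q_t = 6.6667. Buyers pay P_b = 100.6667; sellers receive P_s = P_b - 66 = 34.6667.
PS = (1/2)(Q_t)(P_s - 8) = (1/2)(6.6667)(26.6667) = 88.8889.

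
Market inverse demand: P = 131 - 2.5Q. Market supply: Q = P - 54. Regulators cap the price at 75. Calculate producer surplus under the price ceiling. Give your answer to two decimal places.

Rewriting supply in inverse form: P = 54 + Q.
Free-market equilibrium: 131 - 2.5Q = 54 + Q gives Q* = 22, P* = 76.
At the ceiling price 75, quantity supplied is (75 - 54)/1 = 21; supply is the short side, so Q = 21 trades at P = 75.
PS is the triangle above supply below 75: (1/2)(21)(75 - 54) = 220.5.

220.50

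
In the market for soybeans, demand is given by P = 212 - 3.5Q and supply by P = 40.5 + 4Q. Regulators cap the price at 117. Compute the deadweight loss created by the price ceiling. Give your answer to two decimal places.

Without the control, 212 - 3.5Q = 40.5 + 4Q so Q* = 22.8667 and P* = 131.9667.
At P = 117, sellers supply (117 - 40.5)/4 = 19.125 while buyers want more, so the quantity traded is 19.125 at price 117.
At Q = 19.125 the demand price is 145.0625 and the supply price is 117. Deadweight loss is the triangle between the curves from 19.125 to 22.8667: (1/2)(145.0625 - 117)(22.8667 - 19.125) = 52.5003.

52.50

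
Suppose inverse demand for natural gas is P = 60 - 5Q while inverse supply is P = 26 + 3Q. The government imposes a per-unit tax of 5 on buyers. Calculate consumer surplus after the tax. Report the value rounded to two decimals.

32.85

Pre-tax equilibrium: 60 - 5Q = 26 + 3Q gives Q* = 4.25, P* = 38.75.
A tax on buyers shifts demand down by 5: (60 - 5) - 5Q = 26 + 3Q, so Q_t = 3.625. Buyers pay P_b = 41.875; sellers receive P_s = P_b - 5 = 36.875.
CS = (1/2)(Q_t)(60 - P_b) = (1/2)(3.625)(18.125) = 32.8516.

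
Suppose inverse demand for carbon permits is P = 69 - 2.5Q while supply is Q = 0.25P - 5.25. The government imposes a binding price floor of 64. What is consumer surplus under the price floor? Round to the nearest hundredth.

5.00

Rewriting supply in inverse form: P = 21 + 4Q.
Without the control, 69 - 2.5Q = 21 + 4Q so Q* = 7.3846 and P* = 50.5385.
At P = 64, buyers demand (69 - 64)/2.5 = 2 while sellers would supply more, so the quantity traded is 2 at price 64.
CS is the triangle under demand above 64: (1/2)(2)(69 - 64) = 5.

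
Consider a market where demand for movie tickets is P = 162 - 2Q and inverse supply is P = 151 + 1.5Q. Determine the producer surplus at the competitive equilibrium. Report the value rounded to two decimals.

7.41

Set 162 - 2Q = 151 + 1.5Q, which gives 11 = 3.5Q, so Q* = 3.1429 and P* = 162 - 2(3.1429) = 155.7143.
PS is the area between P* and the supply curve from 0 to Q*: (1/2)(3.1429)(4.7143) = 7.4082.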